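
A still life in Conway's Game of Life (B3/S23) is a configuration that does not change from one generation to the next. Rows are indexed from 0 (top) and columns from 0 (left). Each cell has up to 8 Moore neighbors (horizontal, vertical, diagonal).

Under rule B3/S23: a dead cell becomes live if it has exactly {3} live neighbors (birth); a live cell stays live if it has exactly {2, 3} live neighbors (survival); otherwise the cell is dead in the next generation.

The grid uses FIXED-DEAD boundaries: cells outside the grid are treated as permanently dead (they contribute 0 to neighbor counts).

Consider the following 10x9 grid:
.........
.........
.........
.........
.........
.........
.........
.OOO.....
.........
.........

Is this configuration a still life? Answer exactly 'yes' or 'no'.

Compute generation 1 and compare to generation 0 (given above):
Generation 1:
.........
.........
.........
.........
.........
.........
..O......
..O......
..O......
.........
Cell (6,2) differs: gen0=0 vs gen1=1 -> NOT a still life.

Answer: no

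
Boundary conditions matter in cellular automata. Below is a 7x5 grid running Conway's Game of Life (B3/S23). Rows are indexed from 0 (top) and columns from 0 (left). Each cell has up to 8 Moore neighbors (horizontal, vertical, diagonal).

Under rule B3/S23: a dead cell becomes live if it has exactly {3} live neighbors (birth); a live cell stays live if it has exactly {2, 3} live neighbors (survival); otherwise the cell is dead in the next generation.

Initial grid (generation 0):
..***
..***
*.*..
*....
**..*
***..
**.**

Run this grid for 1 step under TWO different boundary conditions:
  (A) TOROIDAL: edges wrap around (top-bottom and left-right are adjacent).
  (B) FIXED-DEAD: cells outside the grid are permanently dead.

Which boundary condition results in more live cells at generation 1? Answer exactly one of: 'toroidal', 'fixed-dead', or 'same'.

Answer: fixed-dead

Derivation:
Under TOROIDAL boundary, generation 1:
.....
*....
*.*..
.....
..*.*
.....
.....
Population = 5

Under FIXED-DEAD boundary, generation 1:
..*.*
....*
..*..
*....
..*..
....*
*..*.
Population = 9

Comparison: toroidal=5, fixed-dead=9 -> fixed-dead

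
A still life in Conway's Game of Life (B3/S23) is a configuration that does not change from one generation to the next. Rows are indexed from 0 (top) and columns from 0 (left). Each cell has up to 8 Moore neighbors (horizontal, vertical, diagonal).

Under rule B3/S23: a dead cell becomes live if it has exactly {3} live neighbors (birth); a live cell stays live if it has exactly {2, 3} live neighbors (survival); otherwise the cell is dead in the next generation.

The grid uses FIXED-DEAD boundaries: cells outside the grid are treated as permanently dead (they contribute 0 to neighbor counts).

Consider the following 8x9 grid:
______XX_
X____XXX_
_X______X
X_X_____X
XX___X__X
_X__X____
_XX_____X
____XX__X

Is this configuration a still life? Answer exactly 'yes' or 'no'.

Answer: no

Derivation:
Compute generation 1 and compare to generation 0 (given above):
Generation 1:
_____X_X_
_____X__X
XX____X_X
X_X____XX
X_X______
_________
_XXXXX___
_________
Cell (0,5) differs: gen0=0 vs gen1=1 -> NOT a still life.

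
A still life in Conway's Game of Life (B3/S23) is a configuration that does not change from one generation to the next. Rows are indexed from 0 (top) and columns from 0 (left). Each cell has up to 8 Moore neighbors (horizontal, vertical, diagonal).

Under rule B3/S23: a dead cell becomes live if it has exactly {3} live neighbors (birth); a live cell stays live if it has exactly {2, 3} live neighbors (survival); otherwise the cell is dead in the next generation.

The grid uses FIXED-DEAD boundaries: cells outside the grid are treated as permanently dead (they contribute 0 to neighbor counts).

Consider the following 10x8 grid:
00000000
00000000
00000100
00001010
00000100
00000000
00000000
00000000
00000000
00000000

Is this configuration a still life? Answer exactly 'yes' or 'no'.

Answer: yes

Derivation:
Compute generation 1 and compare to generation 0 (given above):
Generation 1:
00000000
00000000
00000100
00001010
00000100
00000000
00000000
00000000
00000000
00000000
The grids are IDENTICAL -> still life.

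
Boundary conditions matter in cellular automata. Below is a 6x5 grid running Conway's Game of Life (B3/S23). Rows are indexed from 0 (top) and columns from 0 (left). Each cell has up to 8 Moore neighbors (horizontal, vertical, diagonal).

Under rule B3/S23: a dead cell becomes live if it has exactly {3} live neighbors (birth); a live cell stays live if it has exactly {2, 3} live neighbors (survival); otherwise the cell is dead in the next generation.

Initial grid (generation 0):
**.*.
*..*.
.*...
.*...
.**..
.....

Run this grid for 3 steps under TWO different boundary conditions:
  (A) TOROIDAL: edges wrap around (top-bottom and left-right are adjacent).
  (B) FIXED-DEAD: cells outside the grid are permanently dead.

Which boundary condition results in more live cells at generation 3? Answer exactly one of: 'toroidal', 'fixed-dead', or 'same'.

Under TOROIDAL boundary, generation 3:
*...*
....*
...*.
...*.
.....
**..*
Population = 8

Under FIXED-DEAD boundary, generation 3:
.....
.*...
.....
..*..
.*...
.*...
Population = 4

Comparison: toroidal=8, fixed-dead=4 -> toroidal

Answer: toroidal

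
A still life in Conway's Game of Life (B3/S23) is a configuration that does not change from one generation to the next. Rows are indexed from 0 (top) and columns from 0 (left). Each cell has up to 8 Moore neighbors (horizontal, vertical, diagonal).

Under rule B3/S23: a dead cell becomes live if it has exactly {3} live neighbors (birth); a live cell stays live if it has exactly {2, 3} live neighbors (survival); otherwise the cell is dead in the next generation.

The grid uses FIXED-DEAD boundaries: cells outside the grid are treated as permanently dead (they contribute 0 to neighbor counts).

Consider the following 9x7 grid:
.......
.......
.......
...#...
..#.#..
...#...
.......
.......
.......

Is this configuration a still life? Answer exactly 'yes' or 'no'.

Compute generation 1 and compare to generation 0 (given above):
Generation 1:
.......
.......
.......
...#...
..#.#..
...#...
.......
.......
.......
The grids are IDENTICAL -> still life.

Answer: yes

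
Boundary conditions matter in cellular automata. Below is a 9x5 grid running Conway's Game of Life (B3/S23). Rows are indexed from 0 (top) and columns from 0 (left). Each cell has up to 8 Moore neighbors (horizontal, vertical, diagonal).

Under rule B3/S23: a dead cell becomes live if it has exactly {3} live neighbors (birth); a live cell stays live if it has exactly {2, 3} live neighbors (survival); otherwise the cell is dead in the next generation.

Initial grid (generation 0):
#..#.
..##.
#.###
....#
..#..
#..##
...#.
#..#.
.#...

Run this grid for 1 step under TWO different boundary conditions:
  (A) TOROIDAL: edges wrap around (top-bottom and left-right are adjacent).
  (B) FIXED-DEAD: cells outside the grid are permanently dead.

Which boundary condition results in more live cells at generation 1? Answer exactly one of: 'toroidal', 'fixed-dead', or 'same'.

Under TOROIDAL boundary, generation 1:
.#.##
#....
###..
###.#
#....
..###
#.##.
..#.#
###..
Population = 23

Under FIXED-DEAD boundary, generation 1:
..##.
.....
.##.#
.##.#
....#
..###
..##.
..#..
.....
Population = 15

Comparison: toroidal=23, fixed-dead=15 -> toroidal

Answer: toroidal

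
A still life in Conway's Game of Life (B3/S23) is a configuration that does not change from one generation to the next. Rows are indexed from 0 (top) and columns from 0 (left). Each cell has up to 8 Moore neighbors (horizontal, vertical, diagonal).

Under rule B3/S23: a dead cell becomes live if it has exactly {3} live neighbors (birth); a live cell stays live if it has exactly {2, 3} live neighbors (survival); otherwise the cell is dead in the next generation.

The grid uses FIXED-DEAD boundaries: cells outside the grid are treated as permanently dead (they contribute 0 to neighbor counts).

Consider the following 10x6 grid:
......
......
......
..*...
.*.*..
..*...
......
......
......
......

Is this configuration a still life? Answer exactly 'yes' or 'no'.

Answer: yes

Derivation:
Compute generation 1 and compare to generation 0 (given above):
Generation 1:
......
......
......
..*...
.*.*..
..*...
......
......
......
......
The grids are IDENTICAL -> still life.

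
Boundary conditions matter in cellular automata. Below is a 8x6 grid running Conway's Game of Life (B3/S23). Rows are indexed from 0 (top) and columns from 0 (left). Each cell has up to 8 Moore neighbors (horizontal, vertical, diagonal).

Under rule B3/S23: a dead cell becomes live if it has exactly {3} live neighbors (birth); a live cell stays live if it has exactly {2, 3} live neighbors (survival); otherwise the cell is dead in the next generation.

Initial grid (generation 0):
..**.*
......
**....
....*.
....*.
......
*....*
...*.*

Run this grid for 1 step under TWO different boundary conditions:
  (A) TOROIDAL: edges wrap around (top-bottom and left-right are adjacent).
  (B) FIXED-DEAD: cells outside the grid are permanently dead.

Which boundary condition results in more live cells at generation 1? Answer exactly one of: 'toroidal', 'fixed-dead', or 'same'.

Answer: toroidal

Derivation:
Under TOROIDAL boundary, generation 1:
..**..
***...
......
.....*
......
.....*
*...**
..**.*
Population = 13

Under FIXED-DEAD boundary, generation 1:
......
.**...
......
......
......
......
....*.
....*.
Population = 4

Comparison: toroidal=13, fixed-dead=4 -> toroidal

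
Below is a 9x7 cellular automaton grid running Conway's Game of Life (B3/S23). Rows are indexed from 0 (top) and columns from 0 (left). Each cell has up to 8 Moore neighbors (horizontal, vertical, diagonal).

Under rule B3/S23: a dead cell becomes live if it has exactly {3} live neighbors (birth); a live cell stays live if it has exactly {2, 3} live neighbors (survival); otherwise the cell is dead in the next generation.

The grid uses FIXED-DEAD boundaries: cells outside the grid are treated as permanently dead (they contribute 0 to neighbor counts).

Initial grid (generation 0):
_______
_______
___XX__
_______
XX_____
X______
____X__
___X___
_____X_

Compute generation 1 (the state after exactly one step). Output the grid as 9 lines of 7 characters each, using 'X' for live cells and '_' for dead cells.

Answer: _______
_______
_______
_______
XX_____
XX_____
_______
____X__
_______

Derivation:
Simulating step by step:
Generation 0 (given above): 8 live cells
Generation 1: 5 live cells
(generation 1 grid is the final answer)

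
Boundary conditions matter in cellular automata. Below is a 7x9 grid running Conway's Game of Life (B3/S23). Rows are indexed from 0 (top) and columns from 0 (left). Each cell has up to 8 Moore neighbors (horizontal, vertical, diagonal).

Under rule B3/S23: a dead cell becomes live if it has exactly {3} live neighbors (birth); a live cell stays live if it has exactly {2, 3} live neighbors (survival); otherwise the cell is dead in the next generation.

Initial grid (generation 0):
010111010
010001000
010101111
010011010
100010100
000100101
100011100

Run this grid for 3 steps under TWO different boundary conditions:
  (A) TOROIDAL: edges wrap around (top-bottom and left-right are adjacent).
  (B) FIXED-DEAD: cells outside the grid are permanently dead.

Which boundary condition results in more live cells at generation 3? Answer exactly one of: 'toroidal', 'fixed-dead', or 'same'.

Answer: fixed-dead

Derivation:
Under TOROIDAL boundary, generation 3:
000000011
100110011
000100011
000101011
000000000
000101100
001000000
Population = 18

Under FIXED-DEAD boundary, generation 3:
011000100
010000101
001000101
001101101
001001000
000100010
000011100
Population = 21

Comparison: toroidal=18, fixed-dead=21 -> fixed-dead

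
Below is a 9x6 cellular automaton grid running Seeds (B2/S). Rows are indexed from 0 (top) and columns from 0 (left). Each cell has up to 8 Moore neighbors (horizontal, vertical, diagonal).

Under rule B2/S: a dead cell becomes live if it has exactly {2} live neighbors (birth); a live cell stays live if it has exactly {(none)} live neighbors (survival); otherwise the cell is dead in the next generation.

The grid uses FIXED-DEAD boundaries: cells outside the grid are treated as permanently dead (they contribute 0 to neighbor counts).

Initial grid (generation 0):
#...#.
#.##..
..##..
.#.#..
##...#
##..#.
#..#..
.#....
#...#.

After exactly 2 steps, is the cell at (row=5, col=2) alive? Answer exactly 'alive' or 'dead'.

Simulating step by step:
Generation 0 (given above): 20 live cells
Generation 1: 10 live cells
..#...
......
#.....
......
...#..
...#.#
....#.
..###.
.#....
Generation 2: 6 live cells
......
.#....
......
......
..#...
..#...
......
.#...#
....#.

Cell (5,2) at generation 2: 1 -> alive

Answer: alive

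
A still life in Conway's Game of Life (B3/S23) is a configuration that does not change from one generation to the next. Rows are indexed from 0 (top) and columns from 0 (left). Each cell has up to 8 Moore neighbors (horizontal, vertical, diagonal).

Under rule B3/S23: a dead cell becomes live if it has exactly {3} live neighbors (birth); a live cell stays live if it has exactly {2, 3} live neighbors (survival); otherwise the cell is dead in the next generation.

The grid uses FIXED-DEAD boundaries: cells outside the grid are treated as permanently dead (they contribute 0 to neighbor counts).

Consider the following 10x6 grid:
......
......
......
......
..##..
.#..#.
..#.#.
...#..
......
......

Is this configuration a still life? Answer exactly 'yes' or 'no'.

Compute generation 1 and compare to generation 0 (given above):
Generation 1:
......
......
......
......
..##..
.#..#.
..#.#.
...#..
......
......
The grids are IDENTICAL -> still life.

Answer: yes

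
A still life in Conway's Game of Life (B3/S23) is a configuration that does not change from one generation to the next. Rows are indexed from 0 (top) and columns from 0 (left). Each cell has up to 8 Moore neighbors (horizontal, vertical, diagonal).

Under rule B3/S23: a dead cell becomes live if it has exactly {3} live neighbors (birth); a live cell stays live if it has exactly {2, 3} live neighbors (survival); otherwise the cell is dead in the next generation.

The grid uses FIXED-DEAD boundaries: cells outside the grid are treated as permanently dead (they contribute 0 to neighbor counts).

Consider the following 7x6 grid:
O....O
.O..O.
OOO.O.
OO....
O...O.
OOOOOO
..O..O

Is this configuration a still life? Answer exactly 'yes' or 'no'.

Answer: no

Derivation:
Compute generation 1 and compare to generation 0 (given above):
Generation 1:
......
..OOOO
..OO..
..OO..
....OO
O.O..O
..O..O
Cell (0,0) differs: gen0=1 vs gen1=0 -> NOT a still life.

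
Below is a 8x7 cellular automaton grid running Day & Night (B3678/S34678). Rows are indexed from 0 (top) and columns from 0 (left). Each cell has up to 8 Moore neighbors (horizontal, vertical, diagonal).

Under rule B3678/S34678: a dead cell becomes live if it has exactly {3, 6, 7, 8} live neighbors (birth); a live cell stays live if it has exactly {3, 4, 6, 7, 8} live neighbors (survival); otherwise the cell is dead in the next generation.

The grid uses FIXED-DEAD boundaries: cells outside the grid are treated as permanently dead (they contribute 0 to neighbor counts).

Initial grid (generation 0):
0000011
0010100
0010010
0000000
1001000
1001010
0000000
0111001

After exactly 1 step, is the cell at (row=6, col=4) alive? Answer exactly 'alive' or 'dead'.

Answer: alive

Derivation:
Simulating step by step:
Generation 0 (given above): 15 live cells
Generation 1: 8 live cells
0000000
0001001
0001000
0000000
0000100
0000100
0101100
0000000

Cell (6,4) at generation 1: 1 -> alive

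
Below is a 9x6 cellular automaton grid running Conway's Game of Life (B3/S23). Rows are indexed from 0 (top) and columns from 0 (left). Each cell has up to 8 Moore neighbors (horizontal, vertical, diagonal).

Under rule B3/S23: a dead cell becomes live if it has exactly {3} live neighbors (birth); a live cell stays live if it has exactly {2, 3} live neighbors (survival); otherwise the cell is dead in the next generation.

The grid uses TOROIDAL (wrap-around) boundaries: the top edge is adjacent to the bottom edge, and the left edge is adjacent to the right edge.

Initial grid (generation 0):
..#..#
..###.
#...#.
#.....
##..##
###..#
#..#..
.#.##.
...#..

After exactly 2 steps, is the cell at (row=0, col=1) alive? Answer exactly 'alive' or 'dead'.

Answer: alive

Derivation:
Simulating step by step:
Generation 0 (given above): 22 live cells
Generation 1: 15 live cells
..#...
.##.#.
.#..#.
....#.
..#.#.
..##..
...#..
...##.
...#..
Generation 2: 20 live cells
.##...
.##...
.##.##
....##
..#.#.
..#.#.
......
..###.
..###.

Cell (0,1) at generation 2: 1 -> alive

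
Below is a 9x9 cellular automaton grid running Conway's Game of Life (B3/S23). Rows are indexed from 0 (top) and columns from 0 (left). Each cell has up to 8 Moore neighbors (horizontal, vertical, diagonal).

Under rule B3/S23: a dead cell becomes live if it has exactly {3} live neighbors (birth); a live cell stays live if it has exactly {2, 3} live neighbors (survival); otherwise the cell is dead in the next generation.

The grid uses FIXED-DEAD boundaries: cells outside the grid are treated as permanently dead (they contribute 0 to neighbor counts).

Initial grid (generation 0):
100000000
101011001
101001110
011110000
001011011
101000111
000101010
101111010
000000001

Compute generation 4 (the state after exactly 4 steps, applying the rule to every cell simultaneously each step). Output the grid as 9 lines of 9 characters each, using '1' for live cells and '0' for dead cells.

Answer: 000010000
000010011
000000001
000001010
000000000
000110100
000010100
000000100
000001000

Derivation:
Simulating step by step:
Generation 0 (given above): 35 live cells
Generation 1: 23 live cells
010000000
100111010
100000110
000000001
000011001
011000000
000001000
001101011
000110000
Generation 2: 27 live cells
000010000
110011010
000011111
000001101
000000000
000011000
010110100
001101100
001110000
Generation 3: 19 live cells
000011000
000100011
000000001
000010001
000010100
000111000
000000100
010000100
001011000
Generation 4: 14 live cells
(generation 4 grid is the final answer)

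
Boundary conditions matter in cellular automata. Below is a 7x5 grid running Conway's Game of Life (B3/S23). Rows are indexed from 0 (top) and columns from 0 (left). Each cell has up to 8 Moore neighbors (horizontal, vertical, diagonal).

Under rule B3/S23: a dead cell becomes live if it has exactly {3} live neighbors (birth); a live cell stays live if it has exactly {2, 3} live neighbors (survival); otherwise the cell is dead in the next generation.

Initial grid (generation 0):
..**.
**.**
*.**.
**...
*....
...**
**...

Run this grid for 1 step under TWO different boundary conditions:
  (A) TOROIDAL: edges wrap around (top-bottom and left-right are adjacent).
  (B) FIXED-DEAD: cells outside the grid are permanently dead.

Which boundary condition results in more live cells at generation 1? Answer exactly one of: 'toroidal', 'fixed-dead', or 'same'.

Answer: fixed-dead

Derivation:
Under TOROIDAL boundary, generation 1:
...*.
*....
...*.
*.*..
**...
.*..*
**...
Population = 11

Under FIXED-DEAD boundary, generation 1:
.****
*...*
...**
*.*..
**...
**...
.....
Population = 14

Comparison: toroidal=11, fixed-dead=14 -> fixed-dead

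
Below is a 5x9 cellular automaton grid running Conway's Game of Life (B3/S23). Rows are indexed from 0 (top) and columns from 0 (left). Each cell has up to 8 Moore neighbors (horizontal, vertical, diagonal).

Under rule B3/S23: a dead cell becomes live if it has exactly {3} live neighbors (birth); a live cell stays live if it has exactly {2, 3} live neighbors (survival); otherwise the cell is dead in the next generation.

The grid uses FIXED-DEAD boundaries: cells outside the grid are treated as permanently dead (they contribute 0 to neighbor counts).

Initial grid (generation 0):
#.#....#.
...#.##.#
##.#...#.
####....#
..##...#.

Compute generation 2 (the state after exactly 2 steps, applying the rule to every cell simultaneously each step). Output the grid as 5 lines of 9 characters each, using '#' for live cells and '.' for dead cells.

Answer: .....###.
...##...#
##.#..#..
...##.#.#
.........

Derivation:
Simulating step by step:
Generation 0 (given above): 19 live cells
Generation 1: 17 live cells
......##.
#..##.#.#
#..#..###
#...#..##
...#.....
Generation 2: 14 live cells
(generation 2 grid is the final answer)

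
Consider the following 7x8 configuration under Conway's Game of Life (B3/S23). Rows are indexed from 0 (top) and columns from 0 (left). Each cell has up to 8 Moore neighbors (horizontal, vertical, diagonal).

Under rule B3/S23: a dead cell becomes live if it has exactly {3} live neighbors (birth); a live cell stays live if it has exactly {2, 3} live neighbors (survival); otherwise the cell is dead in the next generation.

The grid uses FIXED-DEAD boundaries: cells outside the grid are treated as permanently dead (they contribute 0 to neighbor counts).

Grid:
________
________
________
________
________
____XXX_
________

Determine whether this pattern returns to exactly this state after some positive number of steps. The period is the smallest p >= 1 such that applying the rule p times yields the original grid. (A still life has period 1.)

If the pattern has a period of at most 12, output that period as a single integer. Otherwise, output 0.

Answer: 2

Derivation:
Simulating and comparing each generation to the original:
Gen 0 (original, given above): 3 live cells
Gen 1: 3 live cells, differs from original
Gen 2: 3 live cells, MATCHES original -> period = 2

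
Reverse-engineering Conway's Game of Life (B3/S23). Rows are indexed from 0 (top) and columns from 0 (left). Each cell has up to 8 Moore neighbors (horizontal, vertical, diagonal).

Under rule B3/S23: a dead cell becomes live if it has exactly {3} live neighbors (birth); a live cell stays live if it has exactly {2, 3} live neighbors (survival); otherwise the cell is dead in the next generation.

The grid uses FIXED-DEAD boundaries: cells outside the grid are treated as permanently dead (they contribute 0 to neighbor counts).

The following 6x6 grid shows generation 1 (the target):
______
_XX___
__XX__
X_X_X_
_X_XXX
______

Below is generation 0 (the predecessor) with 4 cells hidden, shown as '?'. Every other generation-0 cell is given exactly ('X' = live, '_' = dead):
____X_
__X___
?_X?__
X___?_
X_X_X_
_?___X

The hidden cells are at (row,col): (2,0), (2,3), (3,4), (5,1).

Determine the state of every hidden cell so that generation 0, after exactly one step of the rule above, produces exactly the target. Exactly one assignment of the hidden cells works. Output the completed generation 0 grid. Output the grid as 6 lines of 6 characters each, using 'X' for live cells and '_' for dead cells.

Hidden generation-0 cells (in order): (2,0), (2,3), (3,4), (5,1).
A hidden cell only influences target cells in its own 3x3 neighborhood. Try each of the 2^4 = 16 assignments, step the completed generation 0 forward once under B3/S23, and compare with the target:
  (2,0)=_ (2,3)=_ (3,4)=_ (5,1)=_ -> step gives (1,1)='_' but target has 'X' -> reject
  (2,0)=_ (2,3)=_ (3,4)=_ (5,1)=X -> step gives (1,1)='_' but target has 'X' -> reject
  (2,0)=_ (2,3)=_ (3,4)=X (5,1)=_ -> step gives (1,1)='_' but target has 'X' -> reject
  (2,0)=_ (2,3)=_ (3,4)=X (5,1)=X -> step gives (1,1)='_' but target has 'X' -> reject
  (2,0)=_ (2,3)=X (3,4)=_ (5,1)=_ -> step gives (1,1)='_' but target has 'X' -> reject
  (2,0)=_ (2,3)=X (3,4)=_ (5,1)=X -> step gives (1,1)='_' but target has 'X' -> reject
  (2,0)=_ (2,3)=X (3,4)=X (5,1)=_ -> step gives (1,1)='_' but target has 'X' -> reject
  (2,0)=_ (2,3)=X (3,4)=X (5,1)=X -> step gives (1,1)='_' but target has 'X' -> reject
  (2,0)=X (2,3)=_ (3,4)=_ (5,1)=_ -> step gives (1,2)='_' but target has 'X' -> reject
  (2,0)=X (2,3)=_ (3,4)=_ (5,1)=X -> step gives (1,2)='_' but target has 'X' -> reject
  (2,0)=X (2,3)=_ (3,4)=X (5,1)=_ -> step gives (1,2)='_' but target has 'X' -> reject
  (2,0)=X (2,3)=_ (3,4)=X (5,1)=X -> step gives (1,2)='_' but target has 'X' -> reject
  (2,0)=X (2,3)=X (3,4)=_ (5,1)=_ -> step gives (3,4)='_' but target has 'X' -> reject
  (2,0)=X (2,3)=X (3,4)=_ (5,1)=X -> step gives (3,4)='_' but target has 'X' -> reject
  (2,0)=X (2,3)=X (3,4)=X (5,1)=_ -> step reproduces the target at every cell -> ACCEPT
  (2,0)=X (2,3)=X (3,4)=X (5,1)=X -> step gives (4,0)='X' but target has '_' -> reject
Unique solution: (2,0)=live, (2,3)=live, (3,4)=live, (5,1)=dead.
Check: live-neighbor counts of every cell in the completed generation 0:
011201
132421
142321
253522
130323
121221
Applying B3/S23 to generation 0 with these counts gives:
______
_XX___
__XX__
X_X_X_
_X_XXX
______
which matches the target exactly.

Answer: ____X_
__X___
X_XX__
X___X_
X_X_X_
_____X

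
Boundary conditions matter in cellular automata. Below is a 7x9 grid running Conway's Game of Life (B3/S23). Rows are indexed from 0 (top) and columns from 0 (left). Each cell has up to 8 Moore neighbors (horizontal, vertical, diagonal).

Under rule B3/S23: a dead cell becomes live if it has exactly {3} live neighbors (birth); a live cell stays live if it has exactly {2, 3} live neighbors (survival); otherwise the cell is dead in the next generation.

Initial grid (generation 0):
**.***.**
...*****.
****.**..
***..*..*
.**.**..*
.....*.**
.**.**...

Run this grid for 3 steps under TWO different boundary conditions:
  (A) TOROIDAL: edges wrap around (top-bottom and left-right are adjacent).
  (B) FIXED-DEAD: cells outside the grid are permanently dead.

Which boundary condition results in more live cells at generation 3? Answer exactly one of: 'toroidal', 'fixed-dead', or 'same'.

Under TOROIDAL boundary, generation 3:
..*.....*
........*
.........
...***...
..*......
.*..**...
...*.....
Population = 11

Under FIXED-DEAD boundary, generation 3:
.......**
.......**
.........
..****...
..****..*
....*...*
......***
Population = 18

Comparison: toroidal=11, fixed-dead=18 -> fixed-dead

Answer: fixed-dead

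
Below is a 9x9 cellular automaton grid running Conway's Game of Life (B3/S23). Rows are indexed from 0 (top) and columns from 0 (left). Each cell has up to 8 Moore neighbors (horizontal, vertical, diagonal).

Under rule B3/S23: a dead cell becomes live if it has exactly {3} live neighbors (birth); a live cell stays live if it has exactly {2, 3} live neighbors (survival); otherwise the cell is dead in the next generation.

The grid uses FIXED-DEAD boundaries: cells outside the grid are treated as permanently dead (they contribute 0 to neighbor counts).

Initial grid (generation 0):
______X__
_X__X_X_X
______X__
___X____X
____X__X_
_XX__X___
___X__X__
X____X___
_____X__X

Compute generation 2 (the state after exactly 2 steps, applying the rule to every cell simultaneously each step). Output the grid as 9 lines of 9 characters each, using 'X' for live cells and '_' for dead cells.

Answer: ______X__
_____XX__
______X__
___XX____
__X___X__
______X__
_XX____X_
___XX_X__
_____X___

Derivation:
Simulating step by step:
Generation 0 (given above): 19 live cells
Generation 1: 21 live cells
_____X_X_
______X__
_____X___
_______X_
__XXX____
__XXXXX__
_XX_XXX__
____XXX__
_________
Generation 2: 16 live cells
(generation 2 grid is the final answer)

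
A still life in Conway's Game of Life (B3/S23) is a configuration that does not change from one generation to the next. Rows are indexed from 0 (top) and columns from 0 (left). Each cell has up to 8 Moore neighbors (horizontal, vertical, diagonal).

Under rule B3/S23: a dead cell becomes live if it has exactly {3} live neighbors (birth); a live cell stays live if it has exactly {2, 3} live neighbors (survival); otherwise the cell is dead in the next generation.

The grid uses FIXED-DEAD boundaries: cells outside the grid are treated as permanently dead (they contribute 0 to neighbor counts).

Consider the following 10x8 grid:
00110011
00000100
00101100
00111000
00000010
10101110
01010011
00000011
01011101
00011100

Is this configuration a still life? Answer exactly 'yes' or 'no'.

Answer: no

Derivation:
Compute generation 1 and compare to generation 0 (given above):
Generation 1:
00000010
00100100
00100100
00101000
01100010
01111000
01111000
00010000
00110001
00110110
Cell (0,2) differs: gen0=1 vs gen1=0 -> NOT a still life.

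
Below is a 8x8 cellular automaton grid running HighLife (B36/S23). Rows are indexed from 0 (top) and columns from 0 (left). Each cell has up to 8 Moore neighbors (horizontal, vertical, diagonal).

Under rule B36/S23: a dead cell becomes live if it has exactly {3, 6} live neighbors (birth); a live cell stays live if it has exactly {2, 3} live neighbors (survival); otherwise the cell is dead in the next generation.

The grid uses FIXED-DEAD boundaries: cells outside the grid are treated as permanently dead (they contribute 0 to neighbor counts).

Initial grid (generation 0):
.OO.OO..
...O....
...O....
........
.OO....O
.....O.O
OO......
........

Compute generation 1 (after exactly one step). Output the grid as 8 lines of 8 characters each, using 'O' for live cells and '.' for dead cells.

Simulating step by step:
Generation 0 (given above): 13 live cells
Generation 1: 9 live cells
(generation 1 grid is the final answer)

Answer: ..OOO...
...O....
........
..O.....
......O.
O.O...O.
........
........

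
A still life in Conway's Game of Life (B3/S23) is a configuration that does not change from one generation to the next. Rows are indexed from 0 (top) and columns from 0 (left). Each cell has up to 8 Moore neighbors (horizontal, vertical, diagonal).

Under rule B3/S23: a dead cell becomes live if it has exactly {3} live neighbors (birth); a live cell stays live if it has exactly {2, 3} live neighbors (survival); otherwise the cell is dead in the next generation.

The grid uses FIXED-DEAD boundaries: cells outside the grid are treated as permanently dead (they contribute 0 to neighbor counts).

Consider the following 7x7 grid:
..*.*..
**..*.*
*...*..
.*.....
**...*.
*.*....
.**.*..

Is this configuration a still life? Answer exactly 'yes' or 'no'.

Answer: no

Derivation:
Compute generation 1 and compare to generation 0 (given above):
Generation 1:
.*.*.*.
**..*..
*....*.
.*.....
*.*....
*.**...
.***...
Cell (0,1) differs: gen0=0 vs gen1=1 -> NOT a still life.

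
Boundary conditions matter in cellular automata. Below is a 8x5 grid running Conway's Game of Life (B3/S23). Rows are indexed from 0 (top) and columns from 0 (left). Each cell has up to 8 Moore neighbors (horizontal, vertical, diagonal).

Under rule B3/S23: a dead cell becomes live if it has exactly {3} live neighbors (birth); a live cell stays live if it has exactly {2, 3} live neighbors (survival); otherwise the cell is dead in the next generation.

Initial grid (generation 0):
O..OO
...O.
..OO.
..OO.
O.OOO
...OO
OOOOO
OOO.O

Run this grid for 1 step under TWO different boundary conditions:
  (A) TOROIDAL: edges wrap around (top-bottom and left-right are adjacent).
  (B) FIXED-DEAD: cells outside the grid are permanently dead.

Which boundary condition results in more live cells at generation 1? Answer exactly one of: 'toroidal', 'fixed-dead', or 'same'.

Under TOROIDAL boundary, generation 1:
.....
.....
....O
.....
OO...
.....
.....
.....
Population = 3

Under FIXED-DEAD boundary, generation 1:
...OO
.....
....O
.....
.O...
O....
O....
O...O
Population = 8

Comparison: toroidal=3, fixed-dead=8 -> fixed-dead

Answer: fixed-dead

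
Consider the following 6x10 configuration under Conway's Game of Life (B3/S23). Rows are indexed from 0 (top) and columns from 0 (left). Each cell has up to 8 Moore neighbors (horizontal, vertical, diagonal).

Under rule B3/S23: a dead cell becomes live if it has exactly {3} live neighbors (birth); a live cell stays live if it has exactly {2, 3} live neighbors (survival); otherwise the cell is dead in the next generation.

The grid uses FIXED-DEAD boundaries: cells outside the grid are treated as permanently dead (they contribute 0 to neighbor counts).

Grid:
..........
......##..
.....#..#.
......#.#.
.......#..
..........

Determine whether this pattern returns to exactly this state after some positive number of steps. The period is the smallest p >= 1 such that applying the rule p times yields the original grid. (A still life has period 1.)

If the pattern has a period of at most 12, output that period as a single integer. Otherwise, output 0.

Answer: 1

Derivation:
Simulating and comparing each generation to the original:
Gen 0 (original, given above): 7 live cells
Gen 1: 7 live cells, MATCHES original -> period = 1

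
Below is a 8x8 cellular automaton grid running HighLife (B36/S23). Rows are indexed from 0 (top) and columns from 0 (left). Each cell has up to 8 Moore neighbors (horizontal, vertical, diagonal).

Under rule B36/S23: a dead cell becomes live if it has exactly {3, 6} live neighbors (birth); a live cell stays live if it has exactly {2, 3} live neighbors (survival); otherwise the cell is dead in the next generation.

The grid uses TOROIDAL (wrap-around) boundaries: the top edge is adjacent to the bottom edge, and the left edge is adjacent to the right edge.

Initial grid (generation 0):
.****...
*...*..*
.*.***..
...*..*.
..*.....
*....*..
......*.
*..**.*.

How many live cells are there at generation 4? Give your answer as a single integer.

Answer: 17

Derivation:
Simulating step by step:
Generation 0 (given above): 21 live cells
Generation 1: 17 live cells
.**.....
*..*....
*.**.***
...*.*..
........
........
....*.*.
.*..*..*
Generation 2: 24 live cells
.***....
*..**.*.
****.***
..**.*.*
........
........
.....*..
****.*..
Generation 3: 13 live cells
.....*.*
.*....*.
....*...
...*.*.*
........
........
.**.*...
*..*....
Generation 4: 17 live cells
*.....**
.....**.
....***.
....*...
........
........
.***....
*****...
Population at generation 4: 17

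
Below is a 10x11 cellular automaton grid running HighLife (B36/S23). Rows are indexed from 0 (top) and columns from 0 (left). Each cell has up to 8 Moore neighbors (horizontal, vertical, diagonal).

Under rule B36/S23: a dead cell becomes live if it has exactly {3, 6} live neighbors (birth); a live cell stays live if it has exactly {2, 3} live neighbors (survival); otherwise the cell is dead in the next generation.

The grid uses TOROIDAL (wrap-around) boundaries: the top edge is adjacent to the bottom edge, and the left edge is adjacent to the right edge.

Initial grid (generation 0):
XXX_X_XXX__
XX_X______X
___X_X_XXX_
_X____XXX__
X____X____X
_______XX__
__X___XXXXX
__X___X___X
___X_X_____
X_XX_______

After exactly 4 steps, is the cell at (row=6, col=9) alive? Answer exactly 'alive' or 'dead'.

Simulating step by step:
Generation 0 (given above): 39 live cells
Generation 1: 31 live cells
____X__X___
___X_X____X
_X__X____XX
X___XX____X
X________X_
X__________
______X___X
__XX_XX_X_X
_X_XX______
X____XXX___
Generation 2: 35 live cells
____X__X___
X__X_X___XX
___X_____X_
_X__XX_____
XX_________
X__________
X____XXX_XX
X_XX_XXX_X_
XX_X_______
___X_XXX___
Generation 3: 42 live cells
___X___XX_X
___X____XXX
X_XX_X___X_
XXX_X______
XX_________
______X____
X___XX_X_X_
__XX_X_X_XX
XX_X__X_X_X
__XX_XXX___
Generation 4: 34 live cells
___X______X
X__X___X___
X_______XX_
____X______
X_X________
XX___XX___X
___XXX_X_X_
__XX_X_X___
XXX_____X_X
_X_X_X____X

Cell (6,9) at generation 4: 1 -> alive

Answer: alive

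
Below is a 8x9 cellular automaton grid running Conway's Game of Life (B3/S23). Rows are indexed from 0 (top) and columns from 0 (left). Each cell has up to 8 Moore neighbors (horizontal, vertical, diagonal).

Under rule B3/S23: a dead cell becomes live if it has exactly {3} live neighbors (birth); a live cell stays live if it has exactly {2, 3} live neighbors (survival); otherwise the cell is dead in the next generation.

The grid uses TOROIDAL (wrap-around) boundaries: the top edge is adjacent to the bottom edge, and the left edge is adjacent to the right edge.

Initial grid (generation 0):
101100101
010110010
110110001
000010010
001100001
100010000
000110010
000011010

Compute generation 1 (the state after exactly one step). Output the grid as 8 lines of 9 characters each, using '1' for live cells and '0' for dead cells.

Simulating step by step:
Generation 0 (given above): 27 live cells
Generation 1: 27 live cells
(generation 1 grid is the final answer)

Answer: 111000101
000001010
110001011
010010010
000110001
001010001
000100101
001001010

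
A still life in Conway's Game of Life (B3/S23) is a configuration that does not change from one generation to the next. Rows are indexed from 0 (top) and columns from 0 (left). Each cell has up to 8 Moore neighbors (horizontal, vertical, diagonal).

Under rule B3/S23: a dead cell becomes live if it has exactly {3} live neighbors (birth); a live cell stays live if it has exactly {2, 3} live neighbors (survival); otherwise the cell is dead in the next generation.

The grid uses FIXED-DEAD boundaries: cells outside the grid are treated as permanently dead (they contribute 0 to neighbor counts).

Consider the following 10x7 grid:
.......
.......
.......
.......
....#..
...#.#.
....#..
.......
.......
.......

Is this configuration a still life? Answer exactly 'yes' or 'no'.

Compute generation 1 and compare to generation 0 (given above):
Generation 1:
.......
.......
.......
.......
....#..
...#.#.
....#..
.......
.......
.......
The grids are IDENTICAL -> still life.

Answer: yes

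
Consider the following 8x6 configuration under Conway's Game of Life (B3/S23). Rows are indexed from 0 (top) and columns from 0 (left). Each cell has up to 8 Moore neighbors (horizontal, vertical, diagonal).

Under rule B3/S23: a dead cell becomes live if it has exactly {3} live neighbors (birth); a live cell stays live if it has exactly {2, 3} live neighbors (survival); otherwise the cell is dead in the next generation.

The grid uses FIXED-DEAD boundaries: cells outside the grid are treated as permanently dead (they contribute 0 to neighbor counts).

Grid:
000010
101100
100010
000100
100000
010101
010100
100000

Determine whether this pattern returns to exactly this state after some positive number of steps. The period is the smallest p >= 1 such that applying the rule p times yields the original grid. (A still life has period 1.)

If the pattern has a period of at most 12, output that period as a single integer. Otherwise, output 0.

Simulating and comparing each generation to the original:
Gen 0 (original, given above): 14 live cells
Gen 1: 15 live cells, differs from original
Gen 2: 18 live cells, differs from original
Gen 3: 17 live cells, differs from original
Gen 4: 22 live cells, differs from original
Gen 5: 15 live cells, differs from original
Gen 6: 12 live cells, differs from original
Gen 7: 6 live cells, differs from original
Gen 8: 5 live cells, differs from original
Gen 9: 5 live cells, differs from original
Gen 10: 3 live cells, differs from original
Gen 11: 2 live cells, differs from original
Gen 12: 0 live cells, differs from original
No period found within 12 steps.

Answer: 0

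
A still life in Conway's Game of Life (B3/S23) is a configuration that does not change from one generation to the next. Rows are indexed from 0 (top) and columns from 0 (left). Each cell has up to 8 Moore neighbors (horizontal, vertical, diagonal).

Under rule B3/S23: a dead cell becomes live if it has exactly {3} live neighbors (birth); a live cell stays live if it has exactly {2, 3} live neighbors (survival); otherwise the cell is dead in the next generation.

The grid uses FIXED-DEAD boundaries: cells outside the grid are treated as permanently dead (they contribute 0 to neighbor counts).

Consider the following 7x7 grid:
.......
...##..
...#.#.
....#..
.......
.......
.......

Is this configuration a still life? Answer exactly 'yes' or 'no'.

Answer: yes

Derivation:
Compute generation 1 and compare to generation 0 (given above):
Generation 1:
.......
...##..
...#.#.
....#..
.......
.......
.......
The grids are IDENTICAL -> still life.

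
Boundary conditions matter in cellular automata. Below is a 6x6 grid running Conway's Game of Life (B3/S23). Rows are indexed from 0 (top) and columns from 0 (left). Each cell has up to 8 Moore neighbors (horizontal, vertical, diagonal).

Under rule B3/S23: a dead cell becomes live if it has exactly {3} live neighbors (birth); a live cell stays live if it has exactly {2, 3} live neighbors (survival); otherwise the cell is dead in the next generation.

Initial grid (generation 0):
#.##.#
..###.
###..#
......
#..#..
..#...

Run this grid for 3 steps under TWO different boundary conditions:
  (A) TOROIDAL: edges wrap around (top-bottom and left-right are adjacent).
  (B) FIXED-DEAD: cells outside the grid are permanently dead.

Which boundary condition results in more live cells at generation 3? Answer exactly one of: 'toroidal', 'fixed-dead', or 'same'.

Answer: fixed-dead

Derivation:
Under TOROIDAL boundary, generation 3:
.#.#..
......
......
......
.#....
......
Population = 3

Under FIXED-DEAD boundary, generation 3:
......
#..#..
....#.
.###..
......
......
Population = 6

Comparison: toroidal=3, fixed-dead=6 -> fixed-dead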